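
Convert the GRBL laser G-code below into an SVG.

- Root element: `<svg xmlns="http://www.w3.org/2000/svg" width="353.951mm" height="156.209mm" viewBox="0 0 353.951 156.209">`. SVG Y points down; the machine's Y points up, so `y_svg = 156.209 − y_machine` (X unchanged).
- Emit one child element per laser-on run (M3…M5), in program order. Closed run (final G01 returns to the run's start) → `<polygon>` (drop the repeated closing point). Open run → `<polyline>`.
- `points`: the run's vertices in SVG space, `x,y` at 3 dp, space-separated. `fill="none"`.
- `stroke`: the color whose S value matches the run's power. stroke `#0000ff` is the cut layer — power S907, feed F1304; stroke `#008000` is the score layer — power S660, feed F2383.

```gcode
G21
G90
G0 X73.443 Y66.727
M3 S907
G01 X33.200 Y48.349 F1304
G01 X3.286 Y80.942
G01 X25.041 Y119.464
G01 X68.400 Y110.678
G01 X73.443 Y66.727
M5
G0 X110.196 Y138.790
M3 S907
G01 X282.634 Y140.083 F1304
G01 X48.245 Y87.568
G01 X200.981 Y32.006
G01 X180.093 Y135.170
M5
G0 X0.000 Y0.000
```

<svg xmlns="http://www.w3.org/2000/svg" width="353.951mm" height="156.209mm" viewBox="0 0 353.951 156.209">
  <polygon points="73.443,89.482 33.200,107.860 3.286,75.267 25.041,36.745 68.400,45.531" fill="none" stroke="#0000ff"/>
  <polyline points="110.196,17.419 282.634,16.126 48.245,68.641 200.981,124.203 180.093,21.039" fill="none" stroke="#0000ff"/>
</svg>

y_svg = 156.209 − y_m. Every run uses S907, so all elements get stroke `#0000ff` (cut).

[1] closed run; points: 73.443,89.482 33.200,107.860 3.286,75.267 25.041,36.745 68.400,45.531

[2] open run; points: 110.196,17.419 282.634,16.126 48.245,68.641 200.981,124.203 180.093,21.039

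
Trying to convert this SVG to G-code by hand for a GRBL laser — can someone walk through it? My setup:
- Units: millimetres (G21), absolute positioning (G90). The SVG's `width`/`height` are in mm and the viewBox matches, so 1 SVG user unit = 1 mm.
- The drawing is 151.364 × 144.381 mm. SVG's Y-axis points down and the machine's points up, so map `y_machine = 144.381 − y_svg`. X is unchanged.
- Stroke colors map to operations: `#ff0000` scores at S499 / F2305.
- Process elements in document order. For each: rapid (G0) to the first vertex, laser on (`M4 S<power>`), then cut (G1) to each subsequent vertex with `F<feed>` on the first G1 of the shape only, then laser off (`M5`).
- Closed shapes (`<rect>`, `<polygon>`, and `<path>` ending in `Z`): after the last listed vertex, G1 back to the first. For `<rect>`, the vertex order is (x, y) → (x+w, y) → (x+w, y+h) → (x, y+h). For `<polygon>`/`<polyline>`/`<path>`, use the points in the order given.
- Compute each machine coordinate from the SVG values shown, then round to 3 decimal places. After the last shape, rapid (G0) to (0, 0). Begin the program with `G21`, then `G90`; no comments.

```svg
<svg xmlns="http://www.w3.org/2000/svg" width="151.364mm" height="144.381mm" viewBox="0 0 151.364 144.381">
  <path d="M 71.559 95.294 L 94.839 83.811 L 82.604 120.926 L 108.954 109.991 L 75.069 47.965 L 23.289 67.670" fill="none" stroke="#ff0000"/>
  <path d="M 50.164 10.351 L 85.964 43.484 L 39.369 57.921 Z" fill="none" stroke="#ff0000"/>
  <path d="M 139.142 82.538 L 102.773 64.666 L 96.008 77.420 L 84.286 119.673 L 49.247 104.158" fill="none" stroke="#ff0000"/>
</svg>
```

G21
G90
G0 X71.559 Y49.087
M4 S499
G1 X94.839 Y60.570 F2305
G1 X82.604 Y23.455
G1 X108.954 Y34.390
G1 X75.069 Y96.416
G1 X23.289 Y76.711
M5
G0 X50.164 Y134.030
M4 S499
G1 X85.964 Y100.897 F2305
G1 X39.369 Y86.460
G1 X50.164 Y134.030
M5
G0 X139.142 Y61.843
M4 S499
G1 X102.773 Y79.715 F2305
G1 X96.008 Y66.961
G1 X84.286 Y24.708
G1 X49.247 Y40.223
M5
G0 X0.000 Y0.000

Since the viewBox matches the mm dimensions, user units are millimetres directly. The only transform is the Y-flip y_m = 144.381 − y_svg.

Shape 1 is a open polyline drawn with `<path>`. Its stroke #ff0000 means score at S499, F2305. After flipping Y the toolpath is (71.559,49.087) → (94.839,60.570) → (82.604,23.455) → (108.954,34.390) → (75.069,96.416) → (23.289,76.711).

Shape 2 is a regular polygon drawn with `<path>`. Its stroke #ff0000 means score at S499, F2305. After flipping Y the toolpath is (50.164,134.030) → (85.964,100.897) → (39.369,86.460) → (50.164,134.030), returning to the start.

Shape 3 is a open polyline drawn with `<path>`. Its stroke #ff0000 means score at S499, F2305. After flipping Y the toolpath is (139.142,61.843) → (102.773,79.715) → (96.008,66.961) → (84.286,24.708) → (49.247,40.223).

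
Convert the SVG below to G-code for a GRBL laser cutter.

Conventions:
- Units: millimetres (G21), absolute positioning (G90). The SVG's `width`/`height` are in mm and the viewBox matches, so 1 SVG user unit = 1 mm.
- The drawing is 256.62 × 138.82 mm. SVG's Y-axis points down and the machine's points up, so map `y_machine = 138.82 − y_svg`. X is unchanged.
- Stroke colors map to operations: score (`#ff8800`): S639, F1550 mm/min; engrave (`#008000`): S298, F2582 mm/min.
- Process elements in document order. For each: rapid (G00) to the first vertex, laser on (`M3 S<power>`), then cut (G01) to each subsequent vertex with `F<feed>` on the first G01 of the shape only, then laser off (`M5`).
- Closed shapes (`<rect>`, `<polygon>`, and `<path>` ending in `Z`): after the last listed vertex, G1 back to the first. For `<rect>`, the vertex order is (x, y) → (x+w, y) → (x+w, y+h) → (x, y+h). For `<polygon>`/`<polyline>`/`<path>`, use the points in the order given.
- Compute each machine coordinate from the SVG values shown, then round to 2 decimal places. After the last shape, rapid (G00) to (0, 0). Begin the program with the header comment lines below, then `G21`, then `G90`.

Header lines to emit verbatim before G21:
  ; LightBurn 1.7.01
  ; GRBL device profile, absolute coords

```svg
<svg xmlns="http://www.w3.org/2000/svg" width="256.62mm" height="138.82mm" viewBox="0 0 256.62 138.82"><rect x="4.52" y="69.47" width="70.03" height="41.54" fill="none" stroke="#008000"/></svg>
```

; LightBurn 1.7.01
; GRBL device profile, absolute coords
G21
G90
G00 X4.52 Y69.35
M3 S298
G01 X74.55 Y69.35 F2582
G01 X74.55 Y27.81
G01 X4.52 Y27.81
G01 X4.52 Y69.35
M5
G00 X0.00 Y0.00

viewBox `0 0 256.62 138.82` with mm width/height → 1 unit = 1 mm. Flip: y_m = 138.82 − y_svg.

**Shape 1** — `<rect>` rectangle, stroke `#008000` → engrave (S298, F2582). Machine vertices: (4.52,69.35) → (74.55,69.35) → (74.55,27.81) → (4.52,27.81) → (4.52,69.35). Closed: final G1 returns to the first vertex.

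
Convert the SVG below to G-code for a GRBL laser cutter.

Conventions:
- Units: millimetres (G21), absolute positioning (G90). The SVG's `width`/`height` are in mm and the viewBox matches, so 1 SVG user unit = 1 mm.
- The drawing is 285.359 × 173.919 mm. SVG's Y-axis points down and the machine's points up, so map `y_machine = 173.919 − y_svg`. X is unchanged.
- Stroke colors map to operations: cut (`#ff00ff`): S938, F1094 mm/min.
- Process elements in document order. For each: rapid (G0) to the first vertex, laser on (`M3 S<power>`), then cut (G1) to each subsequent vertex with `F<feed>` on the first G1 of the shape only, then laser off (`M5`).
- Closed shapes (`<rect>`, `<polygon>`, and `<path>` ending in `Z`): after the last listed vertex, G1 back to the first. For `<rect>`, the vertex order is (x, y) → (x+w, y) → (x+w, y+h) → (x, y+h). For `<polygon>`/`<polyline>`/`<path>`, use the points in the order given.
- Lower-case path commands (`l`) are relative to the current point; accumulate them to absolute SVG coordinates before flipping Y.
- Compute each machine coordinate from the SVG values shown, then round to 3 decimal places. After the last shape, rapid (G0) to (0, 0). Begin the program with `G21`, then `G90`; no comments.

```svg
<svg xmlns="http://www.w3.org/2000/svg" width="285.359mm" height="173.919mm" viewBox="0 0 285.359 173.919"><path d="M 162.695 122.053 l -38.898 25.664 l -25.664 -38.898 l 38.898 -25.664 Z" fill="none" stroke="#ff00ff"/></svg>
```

1 u = 1 mm; y_m = 173.919 − y.

[1] `<path>` regular polygon, #ff00ff→cut S938 F1094: (162.695,51.866) → (123.797,26.202) → (98.133,65.100) → (137.031,90.764) → (162.695,51.866) (closed)

G21
G90
G0 X162.695 Y51.866
M3 S938
G1 X123.797 Y26.202 F1094
G1 X98.133 Y65.100
G1 X137.031 Y90.764
G1 X162.695 Y51.866
M5
G0 X0.000 Y0.000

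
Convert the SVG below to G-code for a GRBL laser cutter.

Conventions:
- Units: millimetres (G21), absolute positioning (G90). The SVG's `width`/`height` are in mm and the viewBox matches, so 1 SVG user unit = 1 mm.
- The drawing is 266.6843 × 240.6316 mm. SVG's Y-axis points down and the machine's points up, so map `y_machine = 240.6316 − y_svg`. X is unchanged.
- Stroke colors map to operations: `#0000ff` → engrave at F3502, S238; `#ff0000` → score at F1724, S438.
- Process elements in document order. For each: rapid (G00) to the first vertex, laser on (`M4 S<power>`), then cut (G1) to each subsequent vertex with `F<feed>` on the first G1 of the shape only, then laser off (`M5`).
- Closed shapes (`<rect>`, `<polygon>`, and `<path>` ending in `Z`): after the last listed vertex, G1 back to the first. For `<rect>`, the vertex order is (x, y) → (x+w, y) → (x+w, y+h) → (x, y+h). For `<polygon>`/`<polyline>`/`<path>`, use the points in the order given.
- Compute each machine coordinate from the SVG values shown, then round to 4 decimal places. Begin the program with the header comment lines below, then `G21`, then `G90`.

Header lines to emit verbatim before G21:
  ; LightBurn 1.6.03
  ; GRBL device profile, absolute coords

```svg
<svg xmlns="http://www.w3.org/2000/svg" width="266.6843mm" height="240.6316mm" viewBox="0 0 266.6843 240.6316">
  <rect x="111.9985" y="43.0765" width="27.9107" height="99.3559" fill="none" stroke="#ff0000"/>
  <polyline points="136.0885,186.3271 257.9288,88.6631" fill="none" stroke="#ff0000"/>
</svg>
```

; LightBurn 1.6.03
; GRBL device profile, absolute coords
G21
G90
G00 X111.9985 Y197.5551
M4 S438
G1 X139.9092 Y197.5551 F1724
G1 X139.9092 Y98.1992
G1 X111.9985 Y98.1992
G1 X111.9985 Y197.5551
M5
G00 X136.0885 Y54.3045
M4 S438
G1 X257.9288 Y151.9685 F1724
M5

viewBox `0 0 266.6843 240.6316` with mm width/height → 1 unit = 1 mm. Flip: y_m = 240.6316 − y_svg.

**Shape 1** — `<rect>` rectangle, stroke `#ff0000` → score (S438, F1724). Machine vertices: (111.9985,197.5551) → (139.9092,197.5551) → (139.9092,98.1992) → (111.9985,98.1992) → (111.9985,197.5551). Closed: final G1 returns to the first vertex.

**Shape 2** — `<polyline>` line segment, stroke `#ff0000` → score (S438, F1724). Machine vertices: (136.0885,54.3045) → (257.9288,151.9685). Open path.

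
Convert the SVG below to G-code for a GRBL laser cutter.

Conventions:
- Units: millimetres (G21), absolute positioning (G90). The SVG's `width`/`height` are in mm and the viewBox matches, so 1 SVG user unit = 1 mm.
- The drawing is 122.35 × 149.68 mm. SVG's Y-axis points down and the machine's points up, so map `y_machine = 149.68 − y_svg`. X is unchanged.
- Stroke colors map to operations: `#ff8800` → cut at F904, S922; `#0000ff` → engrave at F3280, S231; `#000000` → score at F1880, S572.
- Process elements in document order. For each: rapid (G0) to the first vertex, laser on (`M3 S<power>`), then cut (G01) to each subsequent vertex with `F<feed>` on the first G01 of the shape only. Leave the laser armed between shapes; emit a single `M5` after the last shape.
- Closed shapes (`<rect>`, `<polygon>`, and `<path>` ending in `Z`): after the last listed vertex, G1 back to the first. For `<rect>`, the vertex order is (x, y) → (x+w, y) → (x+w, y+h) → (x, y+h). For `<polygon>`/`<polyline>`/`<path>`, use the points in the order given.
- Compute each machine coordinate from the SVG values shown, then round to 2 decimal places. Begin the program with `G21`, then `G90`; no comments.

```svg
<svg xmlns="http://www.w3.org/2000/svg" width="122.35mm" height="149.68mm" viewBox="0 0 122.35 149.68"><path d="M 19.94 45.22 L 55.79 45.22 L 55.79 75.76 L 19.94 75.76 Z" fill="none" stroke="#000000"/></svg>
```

G21
G90
G0 X19.94 Y104.46
M3 S572
G01 X55.79 Y104.46 F1880
G01 X55.79 Y73.92
G01 X19.94 Y73.92
G01 X19.94 Y104.46
M5

Since the viewBox matches the mm dimensions, user units are millimetres directly. The only transform is the Y-flip y_m = 149.68 − y_svg.

Shape 1 is a rectangle drawn with `<path>`. Its stroke #000000 means score at S572, F1880. After flipping Y the toolpath is (19.94,104.46) → (55.79,104.46) → (55.79,73.92) → (19.94,73.92) → (19.94,104.46), returning to the start.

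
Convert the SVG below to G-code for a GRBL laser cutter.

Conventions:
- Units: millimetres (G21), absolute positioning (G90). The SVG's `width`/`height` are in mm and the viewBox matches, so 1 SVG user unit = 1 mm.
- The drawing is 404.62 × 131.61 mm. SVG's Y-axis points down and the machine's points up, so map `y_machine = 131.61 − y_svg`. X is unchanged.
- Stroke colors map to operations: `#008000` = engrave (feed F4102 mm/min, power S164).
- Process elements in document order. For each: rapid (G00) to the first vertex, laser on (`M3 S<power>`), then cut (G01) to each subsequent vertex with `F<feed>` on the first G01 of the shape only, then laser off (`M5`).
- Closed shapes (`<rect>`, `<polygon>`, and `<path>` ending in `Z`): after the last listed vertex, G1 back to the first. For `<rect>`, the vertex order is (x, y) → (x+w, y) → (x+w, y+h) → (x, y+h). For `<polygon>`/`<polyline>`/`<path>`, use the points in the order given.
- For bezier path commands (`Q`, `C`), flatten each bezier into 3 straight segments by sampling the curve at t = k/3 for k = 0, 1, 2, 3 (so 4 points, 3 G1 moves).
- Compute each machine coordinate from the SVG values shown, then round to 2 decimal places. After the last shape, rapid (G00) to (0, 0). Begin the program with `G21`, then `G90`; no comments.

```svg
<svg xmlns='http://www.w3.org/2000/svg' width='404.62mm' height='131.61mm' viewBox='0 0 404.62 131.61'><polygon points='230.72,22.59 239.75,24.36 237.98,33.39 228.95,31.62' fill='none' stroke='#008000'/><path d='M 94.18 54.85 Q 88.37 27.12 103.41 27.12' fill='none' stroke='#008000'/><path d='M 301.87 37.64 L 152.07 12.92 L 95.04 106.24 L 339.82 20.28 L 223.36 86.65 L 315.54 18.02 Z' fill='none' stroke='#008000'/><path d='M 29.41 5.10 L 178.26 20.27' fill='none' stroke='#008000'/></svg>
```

G21
G90
G00 X230.72 Y109.02
M3 S164
G01 X239.75 Y107.25 F4102
G01 X237.98 Y98.22
G01 X228.95 Y99.99
G01 X230.72 Y109.02
M5
G00 X94.18 Y76.76
M3 S164
G01 X92.62 Y92.17 F4102
G01 X95.70 Y101.41
G01 X103.41 Y104.49
M5
G00 X301.87 Y93.97
M3 S164
G01 X152.07 Y118.69 F4102
G01 X95.04 Y25.37
G01 X339.82 Y111.33
G01 X223.36 Y44.96
G01 X315.54 Y113.59
G01 X301.87 Y93.97
M5
G00 X29.41 Y126.51
M3 S164
G01 X178.26 Y111.34 F4102
M5
G00 X0.00 Y0.00

1 u = 1 mm; y_m = 131.61 − y.

[1] `<polygon>` regular polygon, #008000→engrave S164 F4102: (230.72,109.02) → (239.75,107.25) → (237.98,98.22) → (228.95,99.99) → (230.72,109.02) (closed)

[2] `<path>` quadratic bezier, #008000→engrave S164 F4102: (94.18,76.76) → (92.62,92.17) → (95.70,101.41) → (103.41,104.49)

[3] `<path>` closed polygon, #008000→engrave S164 F4102: (301.87,93.97) → (152.07,118.69) → (95.04,25.37) → (339.82,111.33) → (223.36,44.96) → (315.54,113.59) → (301.87,93.97) (closed)

[4] `<path>` line segment, #008000→engrave S164 F4102: (29.41,126.51) → (178.26,111.34)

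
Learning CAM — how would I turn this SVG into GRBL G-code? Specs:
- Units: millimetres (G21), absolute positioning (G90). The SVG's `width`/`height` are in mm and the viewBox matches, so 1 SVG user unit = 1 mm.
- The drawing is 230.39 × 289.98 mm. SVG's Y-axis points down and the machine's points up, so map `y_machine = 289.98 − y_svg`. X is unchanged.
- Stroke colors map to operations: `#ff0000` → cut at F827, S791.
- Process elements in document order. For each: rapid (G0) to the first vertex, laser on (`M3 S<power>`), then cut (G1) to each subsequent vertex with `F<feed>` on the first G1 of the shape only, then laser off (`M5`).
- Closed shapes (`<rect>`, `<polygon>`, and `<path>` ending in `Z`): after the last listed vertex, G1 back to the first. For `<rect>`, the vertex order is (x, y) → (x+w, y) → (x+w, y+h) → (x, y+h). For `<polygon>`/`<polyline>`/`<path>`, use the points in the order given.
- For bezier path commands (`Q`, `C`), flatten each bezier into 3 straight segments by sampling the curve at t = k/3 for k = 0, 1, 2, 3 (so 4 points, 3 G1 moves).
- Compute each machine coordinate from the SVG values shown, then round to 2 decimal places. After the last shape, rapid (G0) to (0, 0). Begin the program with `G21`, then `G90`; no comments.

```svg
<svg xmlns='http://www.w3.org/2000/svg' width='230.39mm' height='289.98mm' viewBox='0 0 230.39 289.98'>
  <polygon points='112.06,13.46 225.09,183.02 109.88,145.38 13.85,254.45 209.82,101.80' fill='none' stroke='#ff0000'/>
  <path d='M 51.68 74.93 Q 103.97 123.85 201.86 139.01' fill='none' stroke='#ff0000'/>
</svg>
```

Since the viewBox matches the mm dimensions, user units are millimetres directly. The only transform is the Y-flip y_m = 289.98 − y_svg.

Shape 1 is a closed polygon drawn with `<polygon>`. Its stroke #ff0000 means cut at S791, F827. After flipping Y the toolpath is (112.06,276.52) → (225.09,106.96) → (109.88,144.60) → (13.85,35.53) → (209.82,188.18) → (112.06,276.52), returning to the start.

Shape 2 is a quadratic bezier drawn with `<path>`. Its stroke #ff0000 means cut at S791, F827. After flipping Y the toolpath is (51.68,215.05) → (91.61,186.19) → (141.67,164.83) → (201.86,150.97).

G21
G90
G0 X112.06 Y276.52
M3 S791
G1 X225.09 Y106.96 F827
G1 X109.88 Y144.60
G1 X13.85 Y35.53
G1 X209.82 Y188.18
G1 X112.06 Y276.52
M5
G0 X51.68 Y215.05
M3 S791
G1 X91.61 Y186.19 F827
G1 X141.67 Y164.83
G1 X201.86 Y150.97
M5
G0 X0.00 Y0.00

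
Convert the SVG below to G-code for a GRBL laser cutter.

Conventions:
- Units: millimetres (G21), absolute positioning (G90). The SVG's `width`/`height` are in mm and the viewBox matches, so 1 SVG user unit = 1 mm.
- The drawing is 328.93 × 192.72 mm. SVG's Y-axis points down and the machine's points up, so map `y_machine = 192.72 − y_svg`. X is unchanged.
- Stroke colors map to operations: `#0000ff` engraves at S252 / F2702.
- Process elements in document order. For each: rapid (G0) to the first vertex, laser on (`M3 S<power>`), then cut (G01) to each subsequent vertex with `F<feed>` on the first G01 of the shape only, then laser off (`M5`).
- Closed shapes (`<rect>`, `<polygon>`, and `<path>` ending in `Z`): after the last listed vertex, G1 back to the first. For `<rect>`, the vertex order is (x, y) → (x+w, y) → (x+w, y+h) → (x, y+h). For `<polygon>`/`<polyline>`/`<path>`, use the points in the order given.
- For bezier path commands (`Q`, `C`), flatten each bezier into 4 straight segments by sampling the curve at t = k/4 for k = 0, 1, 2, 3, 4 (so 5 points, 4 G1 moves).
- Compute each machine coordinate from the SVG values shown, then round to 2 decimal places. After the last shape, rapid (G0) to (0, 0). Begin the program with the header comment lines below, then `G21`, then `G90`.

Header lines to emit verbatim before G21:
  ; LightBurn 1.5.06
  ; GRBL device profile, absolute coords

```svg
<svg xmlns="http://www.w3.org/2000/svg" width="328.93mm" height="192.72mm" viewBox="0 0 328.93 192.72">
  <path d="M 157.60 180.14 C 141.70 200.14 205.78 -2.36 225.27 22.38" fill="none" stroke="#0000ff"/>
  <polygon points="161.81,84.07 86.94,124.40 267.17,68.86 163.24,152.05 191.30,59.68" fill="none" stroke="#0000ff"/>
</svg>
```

; LightBurn 1.5.06
; GRBL device profile, absolute coords
G21
G90
G0 X157.60 Y12.58
M3 S252
G01 X158.72 Y32.27 F2702
G01 X178.16 Y93.24
G01 X204.24 Y153.31
G01 X225.27 Y170.34
M5
G0 X161.81 Y108.65
M3 S252
G01 X86.94 Y68.32 F2702
G01 X267.17 Y123.86
G01 X163.24 Y40.67
G01 X191.30 Y133.04
G01 X161.81 Y108.65
M5
G0 X0.00 Y0.00

Since the viewBox matches the mm dimensions, user units are millimetres directly. The only transform is the Y-flip y_m = 192.72 − y_svg.

Shape 1 is a cubic bezier drawn with `<path>`. Its stroke #0000ff means engrave at S252, F2702. After flipping Y the toolpath is (157.60,12.58) → (158.72,32.27) → (178.16,93.24) → (204.24,153.31) → (225.27,170.34).

Shape 2 is a closed polygon drawn with `<polygon>`. Its stroke #0000ff means engrave at S252, F2702. After flipping Y the toolpath is (161.81,108.65) → (86.94,68.32) → (267.17,123.86) → (163.24,40.67) → (191.30,133.04) → (161.81,108.65), returning to the start.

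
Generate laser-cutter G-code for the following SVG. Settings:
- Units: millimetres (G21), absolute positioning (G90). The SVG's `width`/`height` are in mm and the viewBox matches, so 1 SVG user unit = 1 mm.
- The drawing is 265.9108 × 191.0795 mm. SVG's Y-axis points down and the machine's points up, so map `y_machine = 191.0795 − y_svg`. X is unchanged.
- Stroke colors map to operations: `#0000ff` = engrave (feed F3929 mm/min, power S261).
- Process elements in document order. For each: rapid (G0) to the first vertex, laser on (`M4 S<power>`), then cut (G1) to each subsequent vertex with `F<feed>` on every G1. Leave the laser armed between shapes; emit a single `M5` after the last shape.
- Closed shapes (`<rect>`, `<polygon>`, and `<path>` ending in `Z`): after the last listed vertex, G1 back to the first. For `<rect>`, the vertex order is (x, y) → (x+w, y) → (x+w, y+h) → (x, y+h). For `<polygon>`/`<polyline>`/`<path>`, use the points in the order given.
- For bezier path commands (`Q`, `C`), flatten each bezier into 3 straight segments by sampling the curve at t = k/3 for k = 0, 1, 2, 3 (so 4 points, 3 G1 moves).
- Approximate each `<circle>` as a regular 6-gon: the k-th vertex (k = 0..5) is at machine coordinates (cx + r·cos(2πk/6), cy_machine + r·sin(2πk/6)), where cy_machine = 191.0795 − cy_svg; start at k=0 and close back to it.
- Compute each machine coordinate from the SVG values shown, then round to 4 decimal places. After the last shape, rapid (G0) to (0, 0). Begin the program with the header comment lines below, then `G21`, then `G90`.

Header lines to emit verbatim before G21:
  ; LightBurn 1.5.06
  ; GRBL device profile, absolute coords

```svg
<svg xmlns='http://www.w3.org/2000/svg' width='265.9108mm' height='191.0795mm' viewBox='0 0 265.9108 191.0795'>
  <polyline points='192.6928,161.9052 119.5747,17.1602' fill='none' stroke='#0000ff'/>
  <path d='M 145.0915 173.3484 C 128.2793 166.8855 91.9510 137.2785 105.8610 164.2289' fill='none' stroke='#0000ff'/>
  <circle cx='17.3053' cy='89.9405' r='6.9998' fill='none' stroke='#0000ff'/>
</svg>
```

1 u = 1 mm; y_m = 191.0795 − y.

[1] `<polyline>` line segment, #0000ff→engrave S261 F3929: (192.6928,29.1743) → (119.5747,173.9193)

[2] `<path>` cubic bezier, #0000ff→engrave S261 F3929: (145.0915,17.7311) → (124.3574,28.9568) → (106.1136,37.9004) → (105.8610,26.8506)

[3] `<circle>` circle, #0000ff→engrave S261 F3929: (24.3051,101.1390) → (20.8052,107.2010) → (13.8054,107.2010) → (10.3055,101.1390) → (13.8054,95.0770) → (20.8052,95.0770) → (24.3051,101.1390) (closed)

; LightBurn 1.5.06
; GRBL device profile, absolute coords
G21
G90
G0 X192.6928 Y29.1743
M4 S261
G1 X119.5747 Y173.9193 F3929
G0 X145.0915 Y17.7311
M4 S261
G1 X124.3574 Y28.9568 F3929
G1 X106.1136 Y37.9004 F3929
G1 X105.8610 Y26.8506 F3929
G0 X24.3051 Y101.1390
M4 S261
G1 X20.8052 Y107.2010 F3929
G1 X13.8054 Y107.2010 F3929
G1 X10.3055 Y101.1390 F3929
G1 X13.8054 Y95.0770 F3929
G1 X20.8052 Y95.0770 F3929
G1 X24.3051 Y101.1390 F3929
M5
G0 X0.0000 Y0.0000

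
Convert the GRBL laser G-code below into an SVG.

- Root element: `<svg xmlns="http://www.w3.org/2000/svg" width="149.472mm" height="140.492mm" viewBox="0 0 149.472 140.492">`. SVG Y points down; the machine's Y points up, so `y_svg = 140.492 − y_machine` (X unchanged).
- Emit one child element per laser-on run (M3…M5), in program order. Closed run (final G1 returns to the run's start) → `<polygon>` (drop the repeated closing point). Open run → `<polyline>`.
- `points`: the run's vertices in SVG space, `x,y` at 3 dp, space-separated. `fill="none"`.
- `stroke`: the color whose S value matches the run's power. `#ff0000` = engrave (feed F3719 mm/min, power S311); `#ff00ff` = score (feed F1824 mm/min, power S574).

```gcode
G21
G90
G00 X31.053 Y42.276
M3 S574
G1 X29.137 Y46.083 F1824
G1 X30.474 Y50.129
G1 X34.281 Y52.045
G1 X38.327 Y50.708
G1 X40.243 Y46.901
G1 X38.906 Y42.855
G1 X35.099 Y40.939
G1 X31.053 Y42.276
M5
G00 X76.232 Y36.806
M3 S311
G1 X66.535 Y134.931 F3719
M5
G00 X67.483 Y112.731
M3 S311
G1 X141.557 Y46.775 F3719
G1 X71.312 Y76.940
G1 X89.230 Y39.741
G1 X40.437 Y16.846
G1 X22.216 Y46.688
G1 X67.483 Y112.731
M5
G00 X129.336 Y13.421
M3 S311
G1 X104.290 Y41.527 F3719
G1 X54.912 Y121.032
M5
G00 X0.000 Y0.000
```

Each laser-on run becomes one SVG element. Flip Y back into SVG space with y_svg = 140.492 − y_machine.

Run 1: power S574 maps to stroke `#ff00ff` (score). The run returns to its start, so emit a `<polygon>` with points (Y-flipped): 31.053,98.216 29.137,94.409 30.474,90.363 34.281,88.447 38.327,89.784 40.243,93.591 38.906,97.637 35.099,99.553.

Run 2: the run's S311 means `#ff0000` (engrave). The run is open, so emit a `<polyline>` with points (Y-flipped): 76.232,103.686 66.535,5.561.

Run 3: S311 ⇒ engrave layer `#ff0000`. The run returns to its start, so emit a `<polygon>` with points (Y-flipped): 67.483,27.761 141.557,93.717 71.312,63.552 89.230,100.751 40.437,123.646 22.216,93.804.

Run 4: the run's S311 means `#ff0000` (engrave). The run is open, so emit a `<polyline>` with points (Y-flipped): 129.336,127.071 104.290,98.965 54.912,19.460.

<svg xmlns="http://www.w3.org/2000/svg" width="149.472mm" height="140.492mm" viewBox="0 0 149.472 140.492">
  <polygon points="31.053,98.216 29.137,94.409 30.474,90.363 34.281,88.447 38.327,89.784 40.243,93.591 38.906,97.637 35.099,99.553" fill="none" stroke="#ff00ff"/>
  <polyline points="76.232,103.686 66.535,5.561" fill="none" stroke="#ff0000"/>
  <polygon points="67.483,27.761 141.557,93.717 71.312,63.552 89.230,100.751 40.437,123.646 22.216,93.804" fill="none" stroke="#ff0000"/>
  <polyline points="129.336,127.071 104.290,98.965 54.912,19.460" fill="none" stroke="#ff0000"/>
</svg>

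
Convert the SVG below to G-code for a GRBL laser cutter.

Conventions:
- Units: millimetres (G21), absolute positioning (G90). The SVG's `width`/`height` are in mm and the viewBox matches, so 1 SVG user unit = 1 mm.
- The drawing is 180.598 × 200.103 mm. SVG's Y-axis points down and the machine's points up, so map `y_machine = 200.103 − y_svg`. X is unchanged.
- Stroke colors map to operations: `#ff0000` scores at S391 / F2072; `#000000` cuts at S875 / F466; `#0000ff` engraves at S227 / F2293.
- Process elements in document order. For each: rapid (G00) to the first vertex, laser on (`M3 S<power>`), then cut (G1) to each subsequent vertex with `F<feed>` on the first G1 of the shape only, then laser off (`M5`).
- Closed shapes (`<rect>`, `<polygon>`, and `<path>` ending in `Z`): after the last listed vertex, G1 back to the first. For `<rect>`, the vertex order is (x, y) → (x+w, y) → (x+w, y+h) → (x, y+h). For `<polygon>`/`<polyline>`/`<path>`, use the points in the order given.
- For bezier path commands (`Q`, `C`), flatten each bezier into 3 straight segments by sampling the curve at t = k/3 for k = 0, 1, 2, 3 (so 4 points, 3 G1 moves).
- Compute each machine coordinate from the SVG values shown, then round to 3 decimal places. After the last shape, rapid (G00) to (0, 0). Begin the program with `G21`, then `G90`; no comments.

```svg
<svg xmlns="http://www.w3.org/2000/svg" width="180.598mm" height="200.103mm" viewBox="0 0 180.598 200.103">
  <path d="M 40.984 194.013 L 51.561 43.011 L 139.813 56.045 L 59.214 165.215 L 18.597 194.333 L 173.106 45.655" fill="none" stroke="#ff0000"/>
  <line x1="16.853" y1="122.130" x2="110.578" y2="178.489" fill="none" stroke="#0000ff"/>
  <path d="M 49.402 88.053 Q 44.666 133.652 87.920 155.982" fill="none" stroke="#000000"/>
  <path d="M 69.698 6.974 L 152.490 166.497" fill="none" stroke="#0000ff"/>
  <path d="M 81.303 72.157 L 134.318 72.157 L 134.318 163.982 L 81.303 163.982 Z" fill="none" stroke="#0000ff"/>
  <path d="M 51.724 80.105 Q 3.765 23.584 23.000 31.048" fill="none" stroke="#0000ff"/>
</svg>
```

G21
G90
G00 X40.984 Y6.090
M3 S391
G1 X51.561 Y157.092 F2072
G1 X139.813 Y144.058
G1 X59.214 Y34.888
G1 X18.597 Y5.770
G1 X173.106 Y154.448
M5
G00 X16.853 Y77.973
M3 S227
G1 X110.578 Y21.614 F2293
M5
G00 X49.402 Y112.050
M3 S875
G1 X51.577 Y84.236 F466
G1 X64.416 Y61.593
G1 X87.920 Y44.121
M5
G00 X69.698 Y193.129
M3 S227
G1 X152.490 Y33.606 F2293
M5
G00 X81.303 Y127.946
M3 S227
G1 X134.318 Y127.946 F2293
G1 X134.318 Y36.121
G1 X81.303 Y36.121
G1 X81.303 Y127.946
M5
G00 X51.724 Y119.998
M3 S227
G1 X27.217 Y150.569 F2293
G1 X17.643 Y166.922
G1 X23.000 Y169.055
M5
G00 X0.000 Y0.000

viewBox `0 0 180.598 200.103` with mm width/height → 1 unit = 1 mm. Flip: y_m = 200.103 − y_svg.

**Shape 1** — `<path>` open polyline, stroke `#ff0000` → score (S391, F2072). Machine vertices: (40.984,6.090) → (51.561,157.092) → (139.813,144.058) → (59.214,34.888) → (18.597,5.770) → (173.106,154.448). Open path.

**Shape 2** — `<line>` line segment, stroke `#0000ff` → engrave (S227, F2293). Machine vertices: (16.853,77.973) → (110.578,21.614). Open path.

**Shape 3** — `<path>` quadratic bezier, stroke `#000000` → cut (S875, F466). Control points (SVG): P0=(49.402,88.053), P1=(44.666,133.652), P2=(87.920,155.982); sampled at t=k/3. Machine vertices: (49.402,112.050) → (51.577,84.236) → (64.416,61.593) → (87.920,44.121). Open path.

**Shape 4** — `<path>` line segment, stroke `#0000ff` → engrave (S227, F2293). Machine vertices: (69.698,193.129) → (152.490,33.606). Open path.

**Shape 5** — `<path>` rectangle, stroke `#0000ff` → engrave (S227, F2293). Machine vertices: (81.303,127.946) → (134.318,127.946) → (134.318,36.121) → (81.303,36.121) → (81.303,127.946). Closed: final G1 returns to the first vertex.

**Shape 6** — `<path>` quadratic bezier, stroke `#0000ff` → engrave (S227, F2293). Control points (SVG): P0=(51.724,80.105), P1=(3.765,23.584), P2=(23.000,31.048); sampled at t=k/3. Machine vertices: (51.724,119.998) → (27.217,150.569) → (17.643,166.922) → (23.000,169.055). Open path.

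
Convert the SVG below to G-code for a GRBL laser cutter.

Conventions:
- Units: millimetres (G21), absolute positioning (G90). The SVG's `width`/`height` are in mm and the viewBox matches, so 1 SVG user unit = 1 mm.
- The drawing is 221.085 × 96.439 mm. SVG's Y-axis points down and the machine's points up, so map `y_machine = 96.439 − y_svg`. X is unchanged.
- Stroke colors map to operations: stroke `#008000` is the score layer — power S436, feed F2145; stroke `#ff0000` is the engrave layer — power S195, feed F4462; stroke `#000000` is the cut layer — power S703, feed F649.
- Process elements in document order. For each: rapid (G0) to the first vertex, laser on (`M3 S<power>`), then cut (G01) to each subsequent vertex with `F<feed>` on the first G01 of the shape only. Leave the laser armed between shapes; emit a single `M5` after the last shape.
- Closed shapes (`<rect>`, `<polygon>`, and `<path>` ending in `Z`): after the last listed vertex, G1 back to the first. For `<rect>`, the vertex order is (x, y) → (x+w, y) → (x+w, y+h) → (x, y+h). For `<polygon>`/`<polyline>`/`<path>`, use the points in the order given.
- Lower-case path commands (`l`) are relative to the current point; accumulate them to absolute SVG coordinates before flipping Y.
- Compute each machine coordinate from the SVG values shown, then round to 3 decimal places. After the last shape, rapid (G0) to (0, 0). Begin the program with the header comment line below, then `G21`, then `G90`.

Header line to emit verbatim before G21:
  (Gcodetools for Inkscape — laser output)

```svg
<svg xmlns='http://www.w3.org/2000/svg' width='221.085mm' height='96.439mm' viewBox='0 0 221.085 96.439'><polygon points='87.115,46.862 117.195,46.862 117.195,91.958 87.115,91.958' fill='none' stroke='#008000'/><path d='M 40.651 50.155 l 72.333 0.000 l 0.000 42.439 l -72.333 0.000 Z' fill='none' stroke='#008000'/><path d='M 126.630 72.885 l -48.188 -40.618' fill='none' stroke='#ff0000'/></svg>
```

1 u = 1 mm; y_m = 96.439 − y.

[1] `<polygon>` rectangle, #008000→score S436 F2145: (87.115,49.577) → (117.195,49.577) → (117.195,4.481) → (87.115,4.481) → (87.115,49.577) (closed)

[2] `<path>` rectangle, #008000→score S436 F2145: (40.651,46.284) → (112.984,46.284) → (112.984,3.845) → (40.651,3.845) → (40.651,46.284) (closed)

[3] `<path>` line segment, #ff0000→engrave S195 F4462: (126.630,23.554) → (78.442,64.172)

(Gcodetools for Inkscape — laser output)
G21
G90
G0 X87.115 Y49.577
M3 S436
G01 X117.195 Y49.577 F2145
G01 X117.195 Y4.481
G01 X87.115 Y4.481
G01 X87.115 Y49.577
G0 X40.651 Y46.284
M3 S436
G01 X112.984 Y46.284 F2145
G01 X112.984 Y3.845
G01 X40.651 Y3.845
G01 X40.651 Y46.284
G0 X126.630 Y23.554
M3 S195
G01 X78.442 Y64.172 F4462
M5
G0 X0.000 Y0.000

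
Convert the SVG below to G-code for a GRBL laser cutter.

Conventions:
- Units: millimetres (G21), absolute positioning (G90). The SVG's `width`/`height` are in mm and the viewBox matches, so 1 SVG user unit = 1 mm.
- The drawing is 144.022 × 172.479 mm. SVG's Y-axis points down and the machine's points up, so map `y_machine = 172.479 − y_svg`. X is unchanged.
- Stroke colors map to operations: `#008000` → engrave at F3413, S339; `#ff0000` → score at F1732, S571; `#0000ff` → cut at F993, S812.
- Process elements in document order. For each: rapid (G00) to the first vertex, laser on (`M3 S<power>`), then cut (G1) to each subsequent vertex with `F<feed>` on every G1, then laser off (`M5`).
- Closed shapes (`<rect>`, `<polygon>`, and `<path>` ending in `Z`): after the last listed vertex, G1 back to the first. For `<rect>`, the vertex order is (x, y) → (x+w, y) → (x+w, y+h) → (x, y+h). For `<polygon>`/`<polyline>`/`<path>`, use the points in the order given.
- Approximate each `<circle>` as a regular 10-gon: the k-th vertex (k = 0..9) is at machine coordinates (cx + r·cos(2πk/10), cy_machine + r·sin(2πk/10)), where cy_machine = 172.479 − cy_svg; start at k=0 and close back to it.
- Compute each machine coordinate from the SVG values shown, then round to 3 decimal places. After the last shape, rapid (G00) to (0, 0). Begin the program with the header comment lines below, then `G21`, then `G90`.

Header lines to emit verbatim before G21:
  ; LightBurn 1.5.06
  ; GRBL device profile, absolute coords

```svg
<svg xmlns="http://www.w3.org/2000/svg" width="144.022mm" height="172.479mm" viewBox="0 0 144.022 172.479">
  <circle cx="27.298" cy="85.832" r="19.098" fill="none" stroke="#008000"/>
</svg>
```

; LightBurn 1.5.06
; GRBL device profile, absolute coords
G21
G90
G00 X46.396 Y86.647
M3 S339
G1 X42.749 Y97.873 F3413
G1 X33.200 Y104.810 F3413
G1 X21.396 Y104.810 F3413
G1 X11.847 Y97.873 F3413
G1 X8.200 Y86.647 F3413
G1 X11.847 Y75.421 F3413
G1 X21.396 Y68.484 F3413
G1 X33.200 Y68.484 F3413
G1 X42.749 Y75.421 F3413
G1 X46.396 Y86.647 F3413
M5
G00 X0.000 Y0.000

viewBox `0 0 144.022 172.479` with mm width/height → 1 unit = 1 mm. Flip: y_m = 172.479 − y_svg.

**Shape 1** — `<circle>` circle, stroke `#008000` → engrave (S339, F3413). Machine vertices: (46.396,86.647) → (42.749,97.873) → (33.200,104.810) → (21.396,104.810) → (11.847,97.873) → (8.200,86.647) → (11.847,75.421) → (21.396,68.484) → (33.200,68.484) → (42.749,75.421) → (46.396,86.647). Closed: final G1 returns to the first vertex.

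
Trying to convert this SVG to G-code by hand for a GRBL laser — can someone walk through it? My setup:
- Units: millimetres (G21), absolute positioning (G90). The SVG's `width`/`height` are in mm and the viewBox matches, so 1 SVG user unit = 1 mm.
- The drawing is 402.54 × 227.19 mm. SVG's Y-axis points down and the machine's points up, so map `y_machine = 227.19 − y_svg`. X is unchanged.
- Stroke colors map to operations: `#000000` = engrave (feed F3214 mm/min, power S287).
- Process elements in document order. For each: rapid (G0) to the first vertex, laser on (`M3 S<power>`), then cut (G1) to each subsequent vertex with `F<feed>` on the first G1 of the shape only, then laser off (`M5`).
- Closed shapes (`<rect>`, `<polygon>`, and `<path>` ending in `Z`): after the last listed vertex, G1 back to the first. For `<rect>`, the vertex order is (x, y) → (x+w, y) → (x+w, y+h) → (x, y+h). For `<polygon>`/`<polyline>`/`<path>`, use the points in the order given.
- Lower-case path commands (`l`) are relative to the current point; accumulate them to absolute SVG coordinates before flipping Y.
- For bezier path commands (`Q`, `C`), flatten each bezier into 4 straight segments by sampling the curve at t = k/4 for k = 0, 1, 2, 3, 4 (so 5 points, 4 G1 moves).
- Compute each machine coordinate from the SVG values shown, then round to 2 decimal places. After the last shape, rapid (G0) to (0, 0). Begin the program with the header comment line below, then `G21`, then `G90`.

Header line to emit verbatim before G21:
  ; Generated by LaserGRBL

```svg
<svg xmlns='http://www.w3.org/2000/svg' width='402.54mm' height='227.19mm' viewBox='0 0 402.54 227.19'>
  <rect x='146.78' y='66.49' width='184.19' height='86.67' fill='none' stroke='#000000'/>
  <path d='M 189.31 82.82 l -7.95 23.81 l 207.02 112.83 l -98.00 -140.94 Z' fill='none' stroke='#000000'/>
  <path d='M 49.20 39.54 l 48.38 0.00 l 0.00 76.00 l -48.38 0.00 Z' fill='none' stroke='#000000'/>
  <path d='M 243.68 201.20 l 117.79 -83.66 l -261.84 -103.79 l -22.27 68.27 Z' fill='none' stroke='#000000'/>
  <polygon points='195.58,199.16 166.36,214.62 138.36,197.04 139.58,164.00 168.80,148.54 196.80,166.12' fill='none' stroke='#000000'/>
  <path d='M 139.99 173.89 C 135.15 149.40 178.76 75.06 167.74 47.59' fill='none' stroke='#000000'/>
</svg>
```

; Generated by LaserGRBL
G21
G90
G0 X146.78 Y160.70
M3 S287
G1 X330.97 Y160.70 F3214
G1 X330.97 Y74.03
G1 X146.78 Y74.03
G1 X146.78 Y160.70
M5
G0 X189.31 Y144.37
M3 S287
G1 X181.36 Y120.56 F3214
G1 X388.38 Y7.73
G1 X290.38 Y148.67
G1 X189.31 Y144.37
M5
G0 X49.20 Y187.65
M3 S287
G1 X97.58 Y187.65 F3214
G1 X97.58 Y111.65
G1 X49.20 Y111.65
G1 X49.20 Y187.65
M5
G0 X243.68 Y25.99
M3 S287
G1 X361.47 Y109.65 F3214
G1 X99.63 Y213.44
G1 X77.36 Y145.17
G1 X243.68 Y25.99
M5
G0 X195.58 Y28.03
M3 S287
G1 X166.36 Y12.57 F3214
G1 X138.36 Y30.15
G1 X139.58 Y63.19
G1 X168.80 Y78.65
G1 X196.80 Y61.07
G1 X195.58 Y28.03
M5
G0 X139.99 Y53.30
M3 S287
G1 X143.83 Y79.50 F3214
G1 X156.18 Y115.33
G1 X167.37 Y151.72
G1 X167.74 Y179.60
M5
G0 X0.00 Y0.00

viewBox `0 0 402.54 227.19` with mm width/height → 1 unit = 1 mm. Flip: y_m = 227.19 − y_svg.

**Shape 1** — `<rect>` rectangle, stroke `#000000` → engrave (S287, F3214). Machine vertices: (146.78,160.70) → (330.97,160.70) → (330.97,74.03) → (146.78,74.03) → (146.78,160.70). Closed: final G1 returns to the first vertex.

**Shape 2** — `<path>` closed polygon, stroke `#000000` → engrave (S287, F3214). Machine vertices: (189.31,144.37) → (181.36,120.56) → (388.38,7.73) → (290.38,148.67) → (189.31,144.37). Closed: final G1 returns to the first vertex.

**Shape 3** — `<path>` rectangle, stroke `#000000` → engrave (S287, F3214). Machine vertices: (49.20,187.65) → (97.58,187.65) → (97.58,111.65) → (49.20,111.65) → (49.20,187.65). Closed: final G1 returns to the first vertex.

**Shape 4** — `<path>` closed polygon, stroke `#000000` → engrave (S287, F3214). Machine vertices: (243.68,25.99) → (361.47,109.65) → (99.63,213.44) → (77.36,145.17) → (243.68,25.99). Closed: final G1 returns to the first vertex.

**Shape 5** — `<polygon>` regular polygon, stroke `#000000` → engrave (S287, F3214). Machine vertices: (195.58,28.03) → (166.36,12.57) → (138.36,30.15) → (139.58,63.19) → (168.80,78.65) → (196.80,61.07) → (195.58,28.03). Closed: final G1 returns to the first vertex.

**Shape 6** — `<path>` cubic bezier, stroke `#000000` → engrave (S287, F3214). Control points (SVG): P0=(139.99,173.89), P1=(135.15,149.40), P2=(178.76,75.06), P3=(167.74,47.59); sampled at t=k/4. Machine vertices: (139.99,53.30) → (143.83,79.50) → (156.18,115.33) → (167.37,151.72) → (167.74,179.60). Open path.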